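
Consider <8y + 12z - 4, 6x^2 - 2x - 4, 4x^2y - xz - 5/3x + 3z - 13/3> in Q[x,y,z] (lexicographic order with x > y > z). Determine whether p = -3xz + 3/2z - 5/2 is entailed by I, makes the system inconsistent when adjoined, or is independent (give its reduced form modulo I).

Adjoining -3xz + 3/2z - 5/2 makes the ideal the whole ring: the system is inconsistent.

First compute the reduced Gröbner basis of I by Buchberger's algorithm.
f_1 = 8y + 12z - 4, LT = y.
f_2 = 6x^2 - 2x - 4, LT = x^2.
f_3 = 4x^2y - xz - 5/3x + 3z - 13/3, LT = x^2y.

S(f_1,f_3): lcm = x^2y. S = 3/2x^2z - 1/2x^2 + 1/4xz + 5/12x - 3/4z + 13/12.
  leading term x^2z: subtract (1/4z)·f_2 from 3/2x^2z - 1/2x^2 + 1/4xz + 5/12x - 3/4z + 13/12 → -1/2x^2 + 3/4xz + 5/12x + 1/4z + 13/12
  leading term x^2: subtract (-1/12)·f_2 from -1/2x^2 + 3/4xz + 5/12x + 1/4z + 13/12 → 3/4xz + 1/4x + 1/4z + 3/4
  leading term xz: no divisor's leading term divides it; move 3/4xz to the remainder.
  leading term x: no divisor's leading term divides it; move 1/4x to the remainder.
  leading term z: no divisor's leading term divides it; move 1/4z to the remainder.
  leading term 1: no divisor's leading term divides it; move 3/4 to the remainder.
  remainder 3/4xz + 1/4x + 1/4z + 3/4 ≠ 0; add h_4 = 3/4xz + 1/4x + 1/4z + 3/4 to the basis.

S(f_2,h_4): lcm = x^2z. S = -1/3x^2 - 2/3xz - x - 2/3z.
  leading term x^2: subtract (-1/18)·f_2 from -1/3x^2 - 2/3xz - x - 2/3z → -2/3xz - 10/9x - 2/3z - 2/9
  leading term xz: subtract (-8/9)·h_4 from -2/3xz - 10/9x - 2/3z - 2/9 → -8/9x - 4/9z + 4/9
  leading term x: no divisor's leading term divides it; move -8/9x to the remainder.
  leading term z: no divisor's leading term divides it; move -4/9z to the remainder.
  leading term 1: no divisor's leading term divides it; move 4/9 to the remainder.
  remainder -8/9x - 4/9z + 4/9 ≠ 0; add h_5 = -8/9x - 4/9z + 4/9 to the basis.

S(f_3,h_4): lcm = x^2yz. S = -1/3x^2y - 1/3xyz - xy - 1/4xz^2 - 5/12xz + 3/4z^2 - 13/12z.
  leading term x^2y: subtract (-1/24x^2)·f_1 from -1/3x^2y - 1/3xyz - xy - 1/4xz^2 - 5/12xz + 3/4z^2 - 13/12z → 1/2x^2z - 1/6x^2 - 1/3xyz - xy - 1/4xz^2 - 5/12xz + 3/4z^2 - 13/12z
  leading term x^2z: subtract (1/12z)·f_2 from 1/2x^2z - 1/6x^2 - 1/3xyz - xy - 1/4xz^2 - 5/12xz + 3/4z^2 - 13/12z → -1/6x^2 - 1/3xyz - xy - 1/4xz^2 - 1/4xz + 3/4z^2 - 3/4z
  leading term x^2: subtract (-1/36)·f_2 from -1/6x^2 - 1/3xyz - xy - 1/4xz^2 - 1/4xz + 3/4z^2 - 3/4z → -1/3xyz - xy - 1/4xz^2 - 1/4xz - 1/18x + 3/4z^2 - 3/4z - 1/9
  leading term xyz: subtract (-1/24xz)·f_1 from -1/3xyz - xy - 1/4xz^2 - 1/4xz - 1/18x + 3/4z^2 - 3/4z - 1/9 → -xy + 1/4xz^2 - 5/12xz - 1/18x + 3/4z^2 - 3/4z - 1/9
  leading term xy: subtract (-1/8x)·f_1 from -xy + 1/4xz^2 - 5/12xz - 1/18x + 3/4z^2 - 3/4z - 1/9 → 1/4xz^2 + 13/12xz - 5/9x + 3/4z^2 - 3/4z - 1/9
  leading term xz^2: subtract (1/3z)·h_4 from 1/4xz^2 + 13/12xz - 5/9x + 3/4z^2 - 3/4z - 1/9 → xz - 5/9x + 2/3z^2 - z - 1/9
  leading term xz: subtract (4/3)·h_4 from xz - 5/9x + 2/3z^2 - z - 1/9 → -8/9x + 2/3z^2 - 4/3z - 10/9
  leading term x: subtract (1)·h_5 from -8/9x + 2/3z^2 - 4/3z - 10/9 → 2/3z^2 - 8/9z - 14/9
  leading term z^2: no divisor's leading term divides it; move 2/3z^2 to the remainder.
  leading term z: no divisor's leading term divides it; move -8/9z to the remainder.
  leading term 1: no divisor's leading term divides it; move -14/9 to the remainder.
  remainder 2/3z^2 - 8/9z - 14/9 ≠ 0; add h_6 = 2/3z^2 - 8/9z - 14/9 to the basis.

The other S-polynomials (S(f_1,f_2), S(f_2,f_3), S(f_1,h_4), S(f_1,h_5), S(f_2,h_5), S(f_3,h_5), S(h_4,h_5), S(f_1,h_6), S(f_2,h_6), S(f_3,h_6), S(h_4,h_6), S(h_5,h_6)) all reduce to 0 modulo the current basis, so we have a Gröbner basis.
Inter-reduce: drop elements whose leading term is divisible by another's, tail-reduce, and make monic.
Reduced Gröbner basis: {x + 1/2z - 1/2, y + 3/2z - 1/2, z^2 - 4/3z - 7/3}.
Label its elements g_1 = x + 1/2z - 1/2, g_2 = y + 3/2z - 1/2, g_3 = z^2 - 4/3z - 7/3.

Reduce p = -3xz + 3/2z - 5/2 modulo G:
  leading term xz: subtract (-3z)·g_1 from -3xz + 3/2z - 5/2 → 3/2z^2 - 5/2
  leading term z^2: subtract (3/2)·g_3 from 3/2z^2 - 5/2 → 2z + 1
  leading term z: no divisor's leading term divides it; move 2z to the remainder.
  leading term 1: no divisor's leading term divides it; move 1 to the remainder.
  normal form = 2z + 1.
The normal form is nonzero, so p ∉ I. Since p minus its normal form lies in I, I + (p) = I + (r) where r = 2z + 1; decide whether this ideal is the whole ring.
Run Buchberger on G together with r (pairs among the g_i already reduce to 0 since G is a Gröbner basis):
g_1 = x + 1/2z - 1/2, LT = x.
g_2 = y + 3/2z - 1/2, LT = y.
g_3 = z^2 - 4/3z - 7/3, LT = z^2.
r = 2z + 1, LT = z.

S(g_3,r): lcm = z^2. S = -11/6z - 7/3.
  leading term z: subtract (-11/12)·r from -11/6z - 7/3 → -17/12
  leading term 1: no divisor's leading term divides it; move -17/12 to the remainder.
  remainder -17/12 ≠ 0; add m_5 = -17/12 to the basis.

The other S-polynomials (S(g_1,g_2), S(g_1,g_3), S(g_1,r), S(g_2,g_3), S(g_2,r), S(g_1,m_5), S(g_2,m_5), S(g_3,m_5), S(r,m_5)) all reduce to 0 modulo the current basis, so we have a Gröbner basis.
Inter-reduce: drop elements whose leading term is divisible by another's, tail-reduce, and make monic.
Reduced Gröbner basis: {1}.
The reduced Gröbner basis of I + (p) is {1}: the ideal is the whole ring, so the enlarged system has no common solution — adjoining p is inconsistent.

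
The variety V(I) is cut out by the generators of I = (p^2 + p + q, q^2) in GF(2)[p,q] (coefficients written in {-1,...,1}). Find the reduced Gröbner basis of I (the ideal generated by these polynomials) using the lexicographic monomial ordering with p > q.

f_1 = p^2 + p + q, LT = p^2.
f_2 = q^2, LT = q^2.

The S-polynomials (S(f_1,f_2)) all reduce to 0 modulo the current basis, so we have a Gröbner basis.

G = {p^2 + p + q, q^2}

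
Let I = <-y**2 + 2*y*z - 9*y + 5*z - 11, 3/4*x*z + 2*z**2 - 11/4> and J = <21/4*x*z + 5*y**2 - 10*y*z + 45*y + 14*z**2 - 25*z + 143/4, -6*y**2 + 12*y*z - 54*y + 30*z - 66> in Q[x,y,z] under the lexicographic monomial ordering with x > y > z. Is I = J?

Yes, the ideals are equal.

Equality of ideals is decidable: compute both reduced Gröbner bases (unique for the ordering) and check whether they agree.
Buchberger on the first generating set:
f_1 = -y**2 + 2*y*z - 9*y + 5*z - 11, LT = y**2.
f_2 = 3/4*x*z + 2*z**2 - 11/4, LT = x*z.

The S-polynomials (S(f_1,f_2)) all reduce to 0 modulo the current basis, so we have a Gröbner basis.
Inter-reduce: drop elements whose leading term is divisible by another's, tail-reduce, and make monic.
Reduced Gröbner basis: {x*z + 8/3*z**2 - 11/3, y**2 - 2*y*z + 9*y - 5*z + 11}.

Buchberger on the second generating set:
h_1 = 21/4*x*z + 5*y**2 - 10*y*z + 45*y + 14*z**2 - 25*z + 143/4, LT = x*z.
h_2 = -6*y**2 + 12*y*z - 54*y + 30*z - 66, LT = y**2.

The S-polynomials (S(h_1,h_2)) all reduce to 0 modulo the current basis, so we have a Gröbner basis.
Inter-reduce: drop elements whose leading term is divisible by another's, tail-reduce, and make monic.
Reduced Gröbner basis: {x*z + 8/3*z**2 - 11/3, y**2 - 2*y*z + 9*y - 5*z + 11}.

These coincide, so the ideals are equal.
The choice of monomial ordering does not affect the verdict — as long as both bases are computed under the same ordering, their equality decides ideal equality.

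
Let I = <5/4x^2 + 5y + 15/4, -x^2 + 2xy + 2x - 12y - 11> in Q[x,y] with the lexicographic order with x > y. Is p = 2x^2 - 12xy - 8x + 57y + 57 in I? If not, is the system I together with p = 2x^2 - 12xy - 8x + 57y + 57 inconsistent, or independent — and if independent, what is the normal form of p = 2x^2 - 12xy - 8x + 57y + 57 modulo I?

First compute the reduced Gröbner basis of I by Buchberger's algorithm.
f_1 = 5/4x^2 + 5y + 15/4, LT = x^2.
f_2 = -x^2 + 2xy + 2x - 12y - 11, LT = x^2.

S(f_1,f_2): lcm = x^2. S = 2xy + 2x - 8y - 8.
  leading term xy: no divisor's leading term divides it; move 2xy to the remainder.
  leading term x: no divisor's leading term divides it; move 2x to the remainder.
  leading term y: no divisor's leading term divides it; move -8y to the remainder.
  leading term 1: no divisor's leading term divides it; move -8 to the remainder.
  remainder 2xy + 2x - 8y - 8 ≠ 0; add h_3 = 2xy + 2x - 8y - 8 to the basis.

S(f_1,h_3): lcm = x^2y. S = -x^2 + 4xy + 4x + 4y^2 + 3y.
  leading term x^2: subtract (-4/5)·f_1 from -x^2 + 4xy + 4x + 4y^2 + 3y → 4xy + 4x + 4y^2 + 7y + 3
  leading term xy: subtract (2)·h_3 from 4xy + 4x + 4y^2 + 7y + 3 → 4y^2 + 23y + 19
  leading term y^2: no divisor's leading term divides it; move 4y^2 to the remainder.
  leading term y: no divisor's leading term divides it; move 23y to the remainder.
  leading term 1: no divisor's leading term divides it; move 19 to the remainder.
  remainder 4y^2 + 23y + 19 ≠ 0; add h_4 = 4y^2 + 23y + 19 to the basis.

The other S-polynomials (S(f_2,h_3), S(f_1,h_4), S(f_2,h_4), S(h_3,h_4)) all reduce to 0 modulo the current basis, so we have a Gröbner basis.
Inter-reduce: drop elements whose leading term is divisible by another's, tail-reduce, and make monic.
Reduced Gröbner basis: {x^2 + 4y + 3, xy + x - 4y - 4, y^2 + 23/4y + 19/4}.
Label its elements g_1 = x^2 + 4y + 3, g_2 = xy + x - 4y - 4, g_3 = y^2 + 23/4y + 19/4.

Reduce p = 2x^2 - 12xy - 8x + 57y + 57 modulo G:
  leading term x^2: subtract (2)·g_1 from 2x^2 - 12xy - 8x + 57y + 57 → -12xy - 8x + 49y + 51
  leading term xy: subtract (-12)·g_2 from -12xy - 8x + 49y + 51 → 4x + y + 3
  leading term x: no divisor's leading term divides it; move 4x to the remainder.
  leading term y: no divisor's leading term divides it; move y to the remainder.
  leading term 1: no divisor's leading term divides it; move 3 to the remainder.
  normal form = 4x + y + 3.
The normal form is nonzero, so p ∉ I. Since p minus its normal form lies in I, I + (p) = I + (r) where r = 4x + y + 3; decide whether this ideal is the whole ring.
Run Buchberger on G together with r (pairs among the g_i already reduce to 0 since G is a Gröbner basis):
g_1 = x^2 + 4y + 3, LT = x^2.
g_2 = xy + x - 4y - 4, LT = xy.
g_3 = y^2 + 23/4y + 19/4, LT = y^2.
r = 4x + y + 3, LT = x.

S(g_1,r): lcm = x^2. S = -1/4xy - 3/4x + 4y + 3.
  leading term xy: subtract (-1/4)·g_2 from -1/4xy - 3/4x + 4y + 3 → -1/2x + 3y + 2
  leading term x: subtract (-1/8)·r from -1/2x + 3y + 2 → 25/8y + 19/8
  leading term y: no divisor's leading term divides it; move 25/8y to the remainder.
  leading term 1: no divisor's leading term divides it; move 19/8 to the remainder.
  remainder 25/8y + 19/8 ≠ 0; add m_5 = 25/8y + 19/8 to the basis.

S(g_2,r): lcm = xy. S = x - 1/4y^2 - 19/4y - 4.
  leading term x: subtract (1/4)·r from x - 1/4y^2 - 19/4y - 4 → -1/4y^2 - 5y - 19/4
  leading term y^2: subtract (-1/4)·g_3 from -1/4y^2 - 5y - 19/4 → -57/16y - 57/16
  leading term y: subtract (-57/50)·m_5 from -57/16y - 57/16 → -171/200
  leading term 1: no divisor's leading term divides it; move -171/200 to the remainder.
  remainder -171/200 ≠ 0; add m_6 = -171/200 to the basis.

The other S-polynomials (S(g_1,g_2), S(g_1,g_3), S(g_2,g_3), S(g_3,r), S(g_1,m_5), S(g_2,m_5), S(g_3,m_5), S(r,m_5), S(g_1,m_6), S(g_2,m_6), S(g_3,m_6), S(r,m_6), S(m_5,m_6)) all reduce to 0 modulo the current basis, so we have a Gröbner basis.
Inter-reduce: drop elements whose leading term is divisible by another's, tail-reduce, and make monic.
Reduced Gröbner basis: {1}.
The reduced Gröbner basis of I + (p) is {1}: the ideal is the whole ring, so the enlarged system has no common solution — adjoining p is inconsistent.

The remainder on division by a Gröbner basis is unique — it is the normal form.

Adjoining 2x^2 - 12xy - 8x + 57y + 57 makes the ideal the whole ring: the system is inconsistent.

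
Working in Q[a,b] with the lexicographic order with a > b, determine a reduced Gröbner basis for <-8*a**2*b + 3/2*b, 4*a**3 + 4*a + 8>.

G = {a**3 + a + 2, b}

The reduced Gröbner basis is the canonical form of the ideal for this ordering.

f_1 = -8*a**2*b + 3/2*b, LT = a**2*b.
f_2 = 4*a**3 + 4*a + 8, LT = a**3.

S(f_1,f_2): lcm = a**3*b. S = -19/16*a*b - 2*b.
  leading term a*b: no divisor's leading term divides it; move -19/16*a*b to the remainder.
  leading term b: no divisor's leading term divides it; move -2*b to the remainder.
  remainder -19/16*a*b - 2*b ≠ 0; add g_3 = -19/16*a*b - 2*b to the basis.

S(f_1,g_3): lcm = a**2*b. S = -32/19*a*b - 3/16*b.
  leading term a*b: subtract (512/361)·g_3 from -32/19*a*b - 3/16*b → 15301/5776*b
  leading term b: no divisor's leading term divides it; move 15301/5776*b to the remainder.
  remainder 15301/5776*b ≠ 0; add g_4 = 15301/5776*b to the basis.

The other S-polynomials (S(f_2,g_3), S(f_1,g_4), S(f_2,g_4), S(g_3,g_4)) all reduce to 0 modulo the current basis, so we have a Gröbner basis.
Inter-reduce: drop elements whose leading term is divisible by another's, tail-reduce, and make monic.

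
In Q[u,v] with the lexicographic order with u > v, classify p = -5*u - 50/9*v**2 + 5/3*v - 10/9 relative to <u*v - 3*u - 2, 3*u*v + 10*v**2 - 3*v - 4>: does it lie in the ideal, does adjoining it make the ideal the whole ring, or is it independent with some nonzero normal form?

First compute the reduced Gröbner basis of I by Buchberger's algorithm.
f_1 = u*v - 3*u - 2, LT = u*v.
f_2 = 3*u*v + 10*v**2 - 3*v - 4, LT = u*v.

S(f_1,f_2): lcm = u*v. S = -3*u - 10/3*v**2 + v - 2/3.
  leading term u: no divisor's leading term divides it; move -3*u to the remainder.
  leading term v**2: no divisor's leading term divides it; move -10/3*v**2 to the remainder.
  leading term v: no divisor's leading term divides it; move v to the remainder.
  leading term 1: no divisor's leading term divides it; move -2/3 to the remainder.
  remainder -3*u - 10/3*v**2 + v - 2/3 ≠ 0; add h_3 = -3*u - 10/3*v**2 + v - 2/3 to the basis.

S(f_1,h_3): lcm = u*v. S = -3*u - 10/9*v**3 + 1/3*v**2 - 2/9*v - 2.
  leading term u: subtract (1)·h_3 from -3*u - 10/9*v**3 + 1/3*v**2 - 2/9*v - 2 → -10/9*v**3 + 11/3*v**2 - 11/9*v - 4/3
  leading term v**3: no divisor's leading term divides it; move -10/9*v**3 to the remainder.
  leading term v**2: no divisor's leading term divides it; move 11/3*v**2 to the remainder.
  leading term v: no divisor's leading term divides it; move -11/9*v to the remainder.
  leading term 1: no divisor's leading term divides it; move -4/3 to the remainder.
  remainder -10/9*v**3 + 11/3*v**2 - 11/9*v - 4/3 ≠ 0; add h_4 = -10/9*v**3 + 11/3*v**2 - 11/9*v - 4/3 to the basis.

The other S-polynomials (S(f_2,h_3), S(f_1,h_4), S(f_2,h_4), S(h_3,h_4)) all reduce to 0 modulo the current basis, so we have a Gröbner basis.
Inter-reduce: drop elements whose leading term is divisible by another's, tail-reduce, and make monic.
Reduced Gröbner basis: {u + 10/9*v**2 - 1/3*v + 2/9, v**3 - 33/10*v**2 + 11/10*v + 6/5}.
Label its elements g_1 = u + 10/9*v**2 - 1/3*v + 2/9, g_2 = v**3 - 33/10*v**2 + 11/10*v + 6/5.

Reduce p = -5*u - 50/9*v**2 + 5/3*v - 10/9 modulo G:
  leading term u: subtract (-5)·g_1 from -5*u - 50/9*v**2 + 5/3*v - 10/9 → 0
  normal form = 0.
Since the normal form is 0, p ∈ I.

-5*u - 50/9*v**2 + 5/3*v - 10/9 lies in I (it reduces to 0).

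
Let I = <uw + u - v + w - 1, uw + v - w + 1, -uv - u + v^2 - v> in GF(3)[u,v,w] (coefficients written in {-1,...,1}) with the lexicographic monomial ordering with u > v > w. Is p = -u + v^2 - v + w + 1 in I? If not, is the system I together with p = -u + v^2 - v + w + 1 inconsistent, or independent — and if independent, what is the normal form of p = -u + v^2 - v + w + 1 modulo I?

First compute the reduced Gröbner basis of I by Buchberger's algorithm.
f_1 = uw + u - v + w - 1, LT = uw.
f_2 = uw + v - w + 1, LT = uw.
f_3 = -uv - u + v^2 - v, LT = uv.

S(f_1,f_2): lcm = uw. S = u + v - w + 1.
  leading term u: no divisor's leading term divides it; move u to the remainder.
  leading term v: no divisor's leading term divides it; move v to the remainder.
  leading term w: no divisor's leading term divides it; move -w to the remainder.
  leading term 1: no divisor's leading term divides it; move 1 to the remainder.
  remainder u + v - w + 1 ≠ 0; add h_4 = u + v - w + 1 to the basis.

S(f_1,f_3): lcm = uvw. S = uv - uw + v^2w - v^2 - v.
  leading term uv: subtract (-1)·f_3 from uv - uw + v^2w - v^2 - v → -uw - u + v^2w + v
  leading term uw: subtract (-1)·f_1 from -uw - u + v^2w + v → v^2w + w - 1
  leading term v^2w: no divisor's leading term divides it; move v^2w to the remainder.
  leading term w: no divisor's leading term divides it; move w to the remainder.
  leading term 1: no divisor's leading term divides it; move -1 to the remainder.
  remainder v^2w + w - 1 ≠ 0; add h_5 = v^2w + w - 1 to the basis.

S(f_2,f_3): lcm = uvw. S = -uw + v^2w + v^2 + vw + v.
  leading term uw: subtract (-1)·f_1 from -uw + v^2w + v^2 + vw + v → u + v^2w + v^2 + vw + w - 1
  leading term u: subtract (1)·h_4 from u + v^2w + v^2 + vw + w - 1 → v^2w + v^2 + vw - v - w + 1
  leading term v^2w: subtract (1)·h_5 from v^2w + v^2 + vw - v - w + 1 → v^2 + vw - v + w - 1
  leading term v^2: no divisor's leading term divides it; move v^2 to the remainder.
  leading term vw: no divisor's leading term divides it; move vw to the remainder.
  leading term v: no divisor's leading term divides it; move -v to the remainder.
  leading term w: no divisor's leading term divides it; move w to the remainder.
  leading term 1: no divisor's leading term divides it; move -1 to the remainder.
  remainder v^2 + vw - v + w - 1 ≠ 0; add h_6 = v^2 + vw - v + w - 1 to the basis.

S(f_1,h_4): lcm = uw. S = u - vw - v + w^2 - 1.
  leading term u: subtract (1)·h_4 from u - vw - v + w^2 - 1 → -vw + v + w^2 + w + 1
  leading term vw: no divisor's leading term divides it; move -vw to the remainder.
  leading term v: no divisor's leading term divides it; move v to the remainder.
  leading term w^2: no divisor's leading term divides it; move w^2 to the remainder.
  leading term w: no divisor's leading term divides it; move w to the remainder.
  leading term 1: no divisor's leading term divides it; move 1 to the remainder.
  remainder -vw + v + w^2 + w + 1 ≠ 0; add h_7 = -vw + v + w^2 + w + 1 to the basis.

S(h_5,h_6): lcm = v^2w. S = -vw^2 + vw - w^2 - w - 1.
  leading term vw^2: subtract (w)·h_7 from -vw^2 + vw - w^2 - w - 1 → -w^3 + w^2 + w - 1
  leading term w^3: no divisor's leading term divides it; move -w^3 to the remainder.
  leading term w^2: no divisor's leading term divides it; move w^2 to the remainder.
  leading term w: no divisor's leading term divides it; move w to the remainder.
  leading term 1: no divisor's leading term divides it; move -1 to the remainder.
  remainder -w^3 + w^2 + w - 1 ≠ 0; add h_8 = -w^3 + w^2 + w - 1 to the basis.

The other S-polynomials (S(f_2,h_4), S(f_3,h_4), S(f_1,h_5), S(f_2,h_5), S(f_3,h_5), S(h_4,h_5), S(f_1,h_6), S(f_2,h_6), S(f_3,h_6), S(h_4,h_6), S(f_1,h_7), S(f_2,h_7), S(f_3,h_7), S(h_4,h_7), S(h_5,h_7), S(h_6,h_7), S(f_1,h_8), S(f_2,h_8), S(f_3,h_8), S(h_4,h_8), S(h_5,h_8), S(h_6,h_8), S(h_7,h_8)) all reduce to 0 modulo the current basis, so we have a Gröbner basis.
Inter-reduce: drop elements whose leading term is divisible by another's, tail-reduce, and make monic.
Reduced Gröbner basis: {u + v - w + 1, v^2 + w^2 - w, vw - v - w^2 - w - 1, w^3 - w^2 - w + 1}.
Label its elements g_1 = u + v - w + 1, g_2 = v^2 + w^2 - w, g_3 = vw - v - w^2 - w - 1, g_4 = w^3 - w^2 - w + 1.

Reduce p = -u + v^2 - v + w + 1 modulo G:
  leading term u: subtract (-1)·g_1 from -u + v^2 - v + w + 1 → v^2 - 1
  leading term v^2: subtract (1)·g_2 from v^2 - 1 → -w^2 + w - 1
  leading term w^2: no divisor's leading term divides it; move -w^2 to the remainder.
  leading term w: no divisor's leading term divides it; move w to the remainder.
  leading term 1: no divisor's leading term divides it; move -1 to the remainder.
  normal form = -w^2 + w - 1.
The normal form is nonzero, so p ∉ I. Since p minus its normal form lies in I, I + (p) = I + (r) where r = -w^2 + w - 1; decide whether this ideal is the whole ring.
Run Buchberger on G together with r (pairs among the g_i already reduce to 0 since G is a Gröbner basis):
g_1 = u + v - w + 1, LT = u.
g_2 = v^2 + w^2 - w, LT = v^2.
g_3 = vw - v - w^2 - w - 1, LT = vw.
g_4 = w^3 - w^2 - w + 1, LT = w^3.
r = -w^2 + w - 1, LT = w^2.

S(g_3,r): lcm = vw^2. S = -v - w^3 - w^2 - w.
  leading term v: no divisor's leading term divides it; move -v to the remainder.
  leading term w^3: subtract (-1)·g_4 from -w^3 - w^2 - w → w^2 + w + 1
  leading term w^2: subtract (-1)·r from w^2 + w + 1 → -w
  leading term w: no divisor's leading term divides it; move -w to the remainder.
  remainder -v - w ≠ 0; add m_6 = -v - w to the basis.

S(g_4,r): lcm = w^3. S = w + 1.
  leading term w: no divisor's leading term divides it; move w to the remainder.
  leading term 1: no divisor's leading term divides it; move 1 to the remainder.
  remainder w + 1 ≠ 0; add m_7 = w + 1 to the basis.

The other S-polynomials (S(g_1,g_2), S(g_1,g_3), S(g_1,g_4), S(g_1,r), S(g_2,g_3), S(g_2,g_4), S(g_2,r), S(g_3,g_4), S(g_1,m_6), S(g_2,m_6), S(g_3,m_6), S(g_4,m_6), S(r,m_6), S(g_1,m_7), S(g_2,m_7), S(g_3,m_7), S(g_4,m_7), S(r,m_7), S(m_6,m_7)) all reduce to 0 modulo the current basis, so we have a Gröbner basis.
Inter-reduce: drop elements whose leading term is divisible by another's, tail-reduce, and make monic.
Reduced Gröbner basis: {u, v - 1, w + 1}.
The reduced Gröbner basis of I + (p) is {u, v - 1, w + 1} ≠ {1}, a proper ideal, so the enlarged system stays consistent: p is independent of I, with normal form -w^2 + w - 1.

-u + v^2 - v + w + 1 is independent of I; its normal form modulo I is -w^2 + w - 1.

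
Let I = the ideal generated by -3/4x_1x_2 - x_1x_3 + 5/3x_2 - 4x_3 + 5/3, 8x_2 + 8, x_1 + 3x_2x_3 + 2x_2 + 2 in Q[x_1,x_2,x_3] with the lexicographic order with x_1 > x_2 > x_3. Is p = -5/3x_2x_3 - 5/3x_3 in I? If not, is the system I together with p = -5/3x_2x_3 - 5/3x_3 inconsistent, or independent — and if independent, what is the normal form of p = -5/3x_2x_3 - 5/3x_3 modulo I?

First compute the reduced Gröbner basis of I by Buchberger's algorithm.
f_1 = -3/4x_1x_2 - x_1x_3 + 5/3x_2 - 4x_3 + 5/3, LT = x_1x_2.
f_2 = 8x_2 + 8, LT = x_2.
f_3 = x_1 + 3x_2x_3 + 2x_2 + 2, LT = x_1.

S(f_1,f_2): lcm = x_1x_2. S = 4/3x_1x_3 - x_1 - 20/9x_2 + 16/3x_3 - 20/9.
  leading term x_1x_3: subtract (4/3x_3)·f_3 from 4/3x_1x_3 - x_1 - 20/9x_2 + 16/3x_3 - 20/9 → -x_1 - 4x_2x_3^2 - 8/3x_2x_3 - 20/9x_2 + 8/3x_3 - 20/9
  leading term x_1: subtract (-1)·f_3 from -x_1 - 4x_2x_3^2 - 8/3x_2x_3 - 20/9x_2 + 8/3x_3 - 20/9 → -4x_2x_3^2 + 1/3x_2x_3 - 2/9x_2 + 8/3x_3 - 2/9
  leading term x_2x_3^2: subtract (-1/2x_3^2)·f_2 from -4x_2x_3^2 + 1/3x_2x_3 - 2/9x_2 + 8/3x_3 - 2/9 → 1/3x_2x_3 - 2/9x_2 + 4x_3^2 + 8/3x_3 - 2/9
  leading term x_2x_3: subtract (1/24x_3)·f_2 from 1/3x_2x_3 - 2/9x_2 + 4x_3^2 + 8/3x_3 - 2/9 → -2/9x_2 + 4x_3^2 + 7/3x_3 - 2/9
  leading term x_2: subtract (-1/36)·f_2 from -2/9x_2 + 4x_3^2 + 7/3x_3 - 2/9 → 4x_3^2 + 7/3x_3
  leading term x_3^2: no divisor's leading term divides it; move 4x_3^2 to the remainder.
  leading term x_3: no divisor's leading term divides it; move 7/3x_3 to the remainder.
  remainder 4x_3^2 + 7/3x_3 ≠ 0; add h_4 = 4x_3^2 + 7/3x_3 to the basis.

The other S-polynomials (S(f_1,f_3), S(f_2,f_3), S(f_1,h_4), S(f_2,h_4), S(f_3,h_4)) all reduce to 0 modulo the current basis, so we have a Gröbner basis.
Inter-reduce: drop elements whose leading term is divisible by another's, tail-reduce, and make monic.
Reduced Gröbner basis: {x_1 - 3x_3, x_2 + 1, x_3^2 + 7/12x_3}.
Label its elements g_1 = x_1 - 3x_3, g_2 = x_2 + 1, g_3 = x_3^2 + 7/12x_3.

Reduce p = -5/3x_2x_3 - 5/3x_3 modulo G:
  leading term x_2x_3: subtract (-5/3x_3)·g_2 from -5/3x_2x_3 - 5/3x_3 → 0
  normal form = 0.
Since the normal form is 0, p ∈ I.

-5/3x_2x_3 - 5/3x_3 lies in I (it reduces to 0).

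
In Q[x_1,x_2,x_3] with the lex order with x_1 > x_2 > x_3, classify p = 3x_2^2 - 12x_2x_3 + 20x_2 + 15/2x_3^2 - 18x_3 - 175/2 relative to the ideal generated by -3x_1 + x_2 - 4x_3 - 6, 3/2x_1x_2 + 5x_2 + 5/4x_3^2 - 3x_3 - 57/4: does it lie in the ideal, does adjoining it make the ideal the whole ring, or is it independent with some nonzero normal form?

3x_2^2 - 12x_2x_3 + 20x_2 + 15/2x_3^2 - 18x_3 - 175/2 is independent of I; its normal form modulo I is 8x_2 - 2.

First compute the reduced Gröbner basis of I by Buchberger's algorithm.
f_1 = -3x_1 + x_2 - 4x_3 - 6, LT = x_1.
f_2 = 3/2x_1x_2 + 5x_2 + 5/4x_3^2 - 3x_3 - 57/4, LT = x_1x_2.

S(f_1,f_2): lcm = x_1x_2. S = -1/3x_2^2 + 4/3x_2x_3 - 4/3x_2 - 5/6x_3^2 + 2x_3 + 19/2.
  reduce S modulo (f_1, f_2):
  remainder -1/3x_2^2 + 4/3x_2x_3 - 4/3x_2 - 5/6x_3^2 + 2x_3 + 19/2 ≠ 0; add h_3 = -1/3x_2^2 + 4/3x_2x_3 - 4/3x_2 - 5/6x_3^2 + 2x_3 + 19/2 to the basis.

The other S-polynomials (S(f_1,h_3), S(f_2,h_3)) all reduce to 0 modulo the current basis, so we have a Gröbner basis.
Inter-reduce: drop elements whose leading term is divisible by another's, tail-reduce, and make monic.
Reduced Gröbner basis: {x_1 - 1/3x_2 + 4/3x_3 + 2, x_2^2 - 4x_2x_3 + 4x_2 + 5/2x_3^2 - 6x_3 - 57/2}.
Label its elements g_1 = x_1 - 1/3x_2 + 4/3x_3 + 2, g_2 = x_2^2 - 4x_2x_3 + 4x_2 + 5/2x_3^2 - 6x_3 - 57/2.

Reduce p = 3x_2^2 - 12x_2x_3 + 20x_2 + 15/2x_3^2 - 18x_3 - 175/2 modulo G:
  leading term x_2^2: subtract (3)·g_2 from 3x_2^2 - 12x_2x_3 + 20x_2 + 15/2x_3^2 - 18x_3 - 175/2 → 8x_2 - 2
  leading term x_2: no divisor's leading term divides it; move 8x_2 to the remainder.
  leading term 1: no divisor's leading term divides it; move -2 to the remainder.
  normal form = 8x_2 - 2.
The normal form is nonzero, so p ∉ I. Since p minus its normal form lies in I, I + (p) = I + (r) where r = 8x_2 - 2; decide whether this ideal is the whole ring.
Run Buchberger on G together with r (pairs among the g_i already reduce to 0 since G is a Gröbner basis):
g_1 = x_1 - 1/3x_2 + 4/3x_3 + 2, LT = x_1.
g_2 = x_2^2 - 4x_2x_3 + 4x_2 + 5/2x_3^2 - 6x_3 - 57/2, LT = x_2^2.
r = 8x_2 - 2, LT = x_2.

S(g_2,r): lcm = x_2^2. S = -4x_2x_3 + 17/4x_2 + 5/2x_3^2 - 6x_3 - 57/2.
  reduce S modulo (g_1, g_2, r):
  remainder 5/2x_3^2 - 7x_3 - 439/16 ≠ 0; add m_4 = 5/2x_3^2 - 7x_3 - 439/16 to the basis.

The other S-polynomials (S(g_1,g_2), S(g_1,r), S(g_1,m_4), S(g_2,m_4), S(r,m_4)) all reduce to 0 modulo the current basis, so we have a Gröbner basis.
Inter-reduce: drop elements whose leading term is divisible by another's, tail-reduce, and make monic.
Reduced Gröbner basis: {x_1 + 4/3x_3 + 23/12, x_2 - 1/4, x_3^2 - 14/5x_3 - 439/40}.
The reduced Gröbner basis of I + (p) is {x_1 + 4/3x_3 + 23/12, x_2 - 1/4, x_3^2 - 14/5x_3 - 439/40} ≠ {1}, a proper ideal, so the enlarged system stays consistent: p is independent of I, with normal form 8x_2 - 2.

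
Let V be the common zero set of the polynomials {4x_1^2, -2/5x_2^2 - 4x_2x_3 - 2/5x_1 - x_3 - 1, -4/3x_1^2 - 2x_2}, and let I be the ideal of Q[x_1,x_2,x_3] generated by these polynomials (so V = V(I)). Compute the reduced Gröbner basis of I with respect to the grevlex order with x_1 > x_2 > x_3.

G = {x_3^2 + 2x_3 + 1, x_1 + 5/2x_3 + 5/2, x_2}

f_1 = 4x_1^2, LT = x_1^2.
f_2 = -2/5x_2^2 - 4x_2x_3 - 2/5x_1 - x_3 - 1, LT = x_2^2.
f_3 = -4/3x_1^2 - 2x_2, LT = x_1^2.

S(f_1,f_3): lcm = x_1^2. S = -3/2x_2.
  leading term x_2: no divisor's leading term divides it; move -3/2x_2 to the remainder.
  remainder -3/2x_2 ≠ 0; add g_4 = -3/2x_2 to the basis.

S(f_2,g_4): lcm = x_2^2. S = 10x_2x_3 + x_1 + 5/2x_3 + 5/2.
  leading term x_2x_3: subtract (-20/3x_3)·g_4 from 10x_2x_3 + x_1 + 5/2x_3 + 5/2 → x_1 + 5/2x_3 + 5/2
  leading term x_1: no divisor's leading term divides it; move x_1 to the remainder.
  leading term x_3: no divisor's leading term divides it; move 5/2x_3 to the remainder.
  leading term 1: no divisor's leading term divides it; move 5/2 to the remainder.
  remainder x_1 + 5/2x_3 + 5/2 ≠ 0; add g_5 = x_1 + 5/2x_3 + 5/2 to the basis.

S(f_1,g_5): lcm = x_1^2. S = -5/2x_1x_3 - 5/2x_1.
  leading term x_1x_3: subtract (-5/2x_3)·g_5 from -5/2x_1x_3 - 5/2x_1 → 25/4x_3^2 - 5/2x_1 + 25/4x_3
  leading term x_3^2: no divisor's leading term divides it; move 25/4x_3^2 to the remainder.
  leading term x_1: subtract (-5/2)·g_5 from -5/2x_1 + 25/4x_3 → 25/2x_3 + 25/4
  leading term x_3: no divisor's leading term divides it; move 25/2x_3 to the remainder.
  leading term 1: no divisor's leading term divides it; move 25/4 to the remainder.
  remainder 25/4x_3^2 + 25/2x_3 + 25/4 ≠ 0; add g_6 = 25/4x_3^2 + 25/2x_3 + 25/4 to the basis.

The other S-polynomials (S(f_1,f_2), S(f_2,f_3), S(f_1,g_4), S(f_3,g_4), S(f_2,g_5), S(f_3,g_5), S(g_4,g_5), S(f_1,g_6), S(f_2,g_6), S(f_3,g_6), S(g_4,g_6), S(g_5,g_6)) all reduce to 0 modulo the current basis, so we have a Gröbner basis.
Inter-reduce: drop elements whose leading term is divisible by another's, tail-reduce, and make monic.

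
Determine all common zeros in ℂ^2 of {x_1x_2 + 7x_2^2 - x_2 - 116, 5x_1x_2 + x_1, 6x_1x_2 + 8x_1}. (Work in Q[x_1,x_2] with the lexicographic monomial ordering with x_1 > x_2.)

{(0, -4), (0, 29/7)}

Compute a lex Gröbner basis by Buchberger's algorithm.
f_1 = x_1x_2 + 7x_2^2 - x_2 - 116, LT = x_1x_2.
f_2 = 5x_1x_2 + x_1, LT = x_1x_2.
f_3 = 6x_1x_2 + 8x_1, LT = x_1x_2.

S(f_1,f_2): lcm = x_1x_2. S = -1/5x_1 + 7x_2^2 - x_2 - 116.
  leading term x_1: no divisor's leading term divides it; move -1/5x_1 to the remainder.
  leading term x_2^2: no divisor's leading term divides it; move 7x_2^2 to the remainder.
  leading term x_2: no divisor's leading term divides it; move -x_2 to the remainder.
  leading term 1: no divisor's leading term divides it; move -116 to the remainder.
  remainder -1/5x_1 + 7x_2^2 - x_2 - 116 ≠ 0; add h_4 = -1/5x_1 + 7x_2^2 - x_2 - 116 to the basis.

S(f_1,f_3): lcm = x_1x_2. S = -4/3x_1 + 7x_2^2 - x_2 - 116.
  leading term x_1: subtract (20/3)·h_4 from -4/3x_1 + 7x_2^2 - x_2 - 116 → -119/3x_2^2 + 17/3x_2 + 1972/3
  leading term x_2^2: no divisor's leading term divides it; move -119/3x_2^2 to the remainder.
  leading term x_2: no divisor's leading term divides it; move 17/3x_2 to the remainder.
  leading term 1: no divisor's leading term divides it; move 1972/3 to the remainder.
  remainder -119/3x_2^2 + 17/3x_2 + 1972/3 ≠ 0; add h_5 = -119/3x_2^2 + 17/3x_2 + 1972/3 to the basis.

The other S-polynomials (S(f_2,f_3), S(f_1,h_4), S(f_2,h_4), S(f_3,h_4), S(f_1,h_5), S(f_2,h_5), S(f_3,h_5), S(h_4,h_5)) all reduce to 0 modulo the current basis, so we have a Gröbner basis.
Inter-reduce: drop elements whose leading term is divisible by another's, tail-reduce, and make monic.
Reduced Gröbner basis: {x_1, x_2^2 - 1/7x_2 - 116/7}.

A lex Gröbner basis eliminates variables successively. Here x_2^2 - 1/7x_2 - 116/7 depends only on x_2, with roots {-4, 29/7}; lifting each root through the earlier basis elements recovers the full solutions.
  x_2 = -4: the earlier basis element becomes x_1 = 0, giving x_1 = 0 — point (0, -4).
  x_2 = 29/7: the earlier basis element becomes x_1 = 0, giving x_1 = 0 — point (0, 29/7).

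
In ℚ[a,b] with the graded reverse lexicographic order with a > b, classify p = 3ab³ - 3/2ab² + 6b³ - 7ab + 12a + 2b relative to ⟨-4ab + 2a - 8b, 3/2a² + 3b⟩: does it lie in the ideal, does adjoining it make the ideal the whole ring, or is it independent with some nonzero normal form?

3ab³ - 3/2ab² + 6b³ - 7ab + 12a + 2b is independent of I; its normal form modulo I is 17/2a + 16b.

First compute the reduced Gröbner basis of I by Buchberger's algorithm.
f_1 = -4ab + 2a - 8b, LT = ab.
f_2 = 3/2a² + 3b, LT = a².

S(f_1,f_2): lcm = a²b. S = -½a² + 2ab - 2b².
  reduce S modulo (f_1, f_2):
  remainder -2b² + a - 3b ≠ 0; add h_3 = -2b² + a - 3b to the basis.

The other S-polynomials (S(f_1,h_3), S(f_2,h_3)) all reduce to 0 modulo the current basis, so we have a Gröbner basis.
Inter-reduce: drop elements whose leading term is divisible by another's, tail-reduce, and make monic.
Reduced Gröbner basis: {a² + 2b, ab - ½a + 2b, b² - ½a + 3/2b}.
Label its elements g_1 = a² + 2b, g_2 = ab - ½a + 2b, g_3 = b² - ½a + 3/2b.

Reduce p = 3ab³ - 3/2ab² + 6b³ - 7ab + 12a + 2b modulo G:
  leading term ab³: subtract (3b²)·g_2 from 3ab³ - 3/2ab² + 6b³ - 7ab + 12a + 2b → -7ab + 12a + 2b
  leading term ab: subtract (-7)·g_2 from -7ab + 12a + 2b → 17/2a + 16b
  leading term a: no divisor's leading term divides it; move 17/2a to the remainder.
  leading term b: no divisor's leading term divides it; move 16b to the remainder.
  normal form = 17/2a + 16b.
The normal form is nonzero, so p ∉ I. Since p minus its normal form lies in I, I + (p) = I + (r) where r = 17/2a + 16b; decide whether this ideal is the whole ring.
Run Buchberger on G together with r (pairs among the g_i already reduce to 0 since G is a Gröbner basis):
g_1 = a² + 2b, LT = a².
g_2 = ab - ½a + 2b, LT = ab.
g_3 = b² - ½a + 3/2b, LT = b².
r = 17/2a + 16b, LT = a.

S(g_1,r): lcm = a². S = -32/17ab + 2b.
  reduce S modulo (g_1, g_2, g_3, r):
  remainder 2178/289b ≠ 0; add m_5 = 2178/289b to the basis.

The other S-polynomials (S(g_1,g_2), S(g_1,g_3), S(g_2,g_3), S(g_2,r), S(g_3,r), S(g_1,m_5), S(g_2,m_5), S(g_3,m_5), S(r,m_5)) all reduce to 0 modulo the current basis, so we have a Gröbner basis.
Inter-reduce: drop elements whose leading term is divisible by another's, tail-reduce, and make monic.
Reduced Gröbner basis: {a, b}.
The reduced Gröbner basis of I + (p) is {a, b} ≠ {1}, a proper ideal, so the enlarged system stays consistent: p is independent of I, with normal form 17/2a + 16b.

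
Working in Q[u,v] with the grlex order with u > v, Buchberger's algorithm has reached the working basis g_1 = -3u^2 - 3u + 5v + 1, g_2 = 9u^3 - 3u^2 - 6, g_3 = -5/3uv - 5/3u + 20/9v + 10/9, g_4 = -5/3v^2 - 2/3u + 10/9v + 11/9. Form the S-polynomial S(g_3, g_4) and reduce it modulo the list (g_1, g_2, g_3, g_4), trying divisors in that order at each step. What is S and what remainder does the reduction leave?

S(g_3, g_4) = -2/5u^2 + 5/3uv - 4/3v^2 + 11/15u - 2/3v; remainder on division = 0.

lcm(LM(g_3), LM(g_4)) = uv^2.
S = (lcm/LT(g_3))·g_3 − (lcm/LT(g_4))·g_4 = -2/5u^2 + 5/3uv - 4/3v^2 + 11/15u - 2/3v.
Reduce S modulo (g_1, g_2, g_3, g_4) in that order:
  leading term u^2: subtract (2/15)·g_1 from -2/5u^2 + 5/3uv - 4/3v^2 + 11/15u - 2/3v → 5/3uv - 4/3v^2 + 17/15u - 4/3v - 2/15
  leading term uv: subtract (-1)·g_3 from 5/3uv - 4/3v^2 + 17/15u - 4/3v - 2/15 → -4/3v^2 - 8/15u + 8/9v + 44/45
  leading term v^2: subtract (4/5)·g_4 from -4/3v^2 - 8/15u + 8/9v + 44/45 → 0
The remainder is 0, so this S-polynomial contributes no new basis element.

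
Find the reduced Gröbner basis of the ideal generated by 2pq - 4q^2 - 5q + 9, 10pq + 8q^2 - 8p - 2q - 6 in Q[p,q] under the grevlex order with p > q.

G = {p^2 + 153/56p + 9/7q - 9/7, pq - 4/7p - 6/7q + 6/7, q^2 - 2/7p + 23/28q - 51/28}

This is the nonlinear analogue of row-reducing a linear system.

f_1 = 2pq - 4q^2 - 5q + 9, LT = pq.
f_2 = 10pq + 8q^2 - 8p - 2q - 6, LT = pq.

S(f_1,f_2): lcm = pq. S = -14/5q^2 + 4/5p - 23/10q + 51/10.
  leading term q^2: no divisor's leading term divides it; move -14/5q^2 to the remainder.
  leading term p: no divisor's leading term divides it; move 4/5p to the remainder.
  leading term q: no divisor's leading term divides it; move -23/10q to the remainder.
  leading term 1: no divisor's leading term divides it; move 51/10 to the remainder.
  remainder -14/5q^2 + 4/5p - 23/10q + 51/10 ≠ 0; add g_3 = -14/5q^2 + 4/5p - 23/10q + 51/10 to the basis.

S(f_1,g_3): lcm = pq^2. S = -2q^3 + 2/7p^2 - 23/28pq - 5/2q^2 + 51/28p + 9/2q.
  leading term q^3: subtract (5/7q)·g_3 from -2q^3 + 2/7p^2 - 23/28pq - 5/2q^2 + 51/28p + 9/2q → 2/7p^2 - 39/28pq - 6/7q^2 + 51/28p + 6/7q
  leading term p^2: no divisor's leading term divides it; move 2/7p^2 to the remainder.
  leading term pq: subtract (-39/56)·f_1 from -39/28pq - 6/7q^2 + 51/28p + 6/7q → -51/14q^2 + 51/28p - 21/8q + 351/56
  leading term q^2: subtract (255/196)·g_3 from -51/14q^2 + 51/28p - 21/8q + 351/56 → 153/196p + 18/49q - 18/49
  leading term p: no divisor's leading term divides it; move 153/196p to the remainder.
  leading term q: no divisor's leading term divides it; move 18/49q to the remainder.
  leading term 1: no divisor's leading term divides it; move -18/49 to the remainder.
  remainder 2/7p^2 + 153/196p + 18/49q - 18/49 ≠ 0; add g_4 = 2/7p^2 + 153/196p + 18/49q - 18/49 to the basis.

The other S-polynomials (S(f_2,g_3), S(f_1,g_4), S(f_2,g_4), S(g_3,g_4)) all reduce to 0 modulo the current basis, so we have a Gröbner basis.
Inter-reduce: drop elements whose leading term is divisible by another's, tail-reduce, and make monic.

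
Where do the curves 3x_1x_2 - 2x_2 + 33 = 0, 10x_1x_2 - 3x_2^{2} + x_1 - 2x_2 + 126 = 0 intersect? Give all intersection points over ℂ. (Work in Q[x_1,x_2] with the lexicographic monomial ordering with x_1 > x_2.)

Compute a lex Gröbner basis by Buchberger's algorithm.
f_1 = 3x_1x_2 - 2x_2 + 33, LT = x_1x_2.
f_2 = 10x_1x_2 + x_1 - 3x_2^{2} - 2x_2 + 126, LT = x_1x_2.

S(f_1,f_2): lcm = x_1x_2. S = -\tfrac{1}{10}x_1 + \tfrac{3}{10}x_2^{2} - \tfrac{7}{15}x_2 - \tfrac{8}{5}.
  leading term x_1: no divisor's leading term divides it; move -\tfrac{1}{10}x_1 to the remainder.
  leading term x_2^{2}: no divisor's leading term divides it; move \tfrac{3}{10}x_2^{2} to the remainder.
  leading term x_2: no divisor's leading term divides it; move -\tfrac{7}{15}x_2 to the remainder.
  leading term 1: no divisor's leading term divides it; move -\tfrac{8}{5} to the remainder.
  remainder -\tfrac{1}{10}x_1 + \tfrac{3}{10}x_2^{2} - \tfrac{7}{15}x_2 - \tfrac{8}{5} ≠ 0; add h_3 = -\tfrac{1}{10}x_1 + \tfrac{3}{10}x_2^{2} - \tfrac{7}{15}x_2 - \tfrac{8}{5} to the basis.

S(f_1,h_3): lcm = x_1x_2. S = 3x_2^{3} - \tfrac{14}{3}x_2^{2} - \tfrac{50}{3}x_2 + 11.
  leading term x_2^{3}: no divisor's leading term divides it; move 3x_2^{3} to the remainder.
  leading term x_2^{2}: no divisor's leading term divides it; move -\tfrac{14}{3}x_2^{2} to the remainder.
  leading term x_2: no divisor's leading term divides it; move -\tfrac{50}{3}x_2 to the remainder.
  leading term 1: no divisor's leading term divides it; move 11 to the remainder.
  remainder 3x_2^{3} - \tfrac{14}{3}x_2^{2} - \tfrac{50}{3}x_2 + 11 ≠ 0; add h_4 = 3x_2^{3} - \tfrac{14}{3}x_2^{2} - \tfrac{50}{3}x_2 + 11 to the basis.

The other S-polynomials (S(f_2,h_3), S(f_1,h_4), S(f_2,h_4), S(h_3,h_4)) all reduce to 0 modulo the current basis, so we have a Gröbner basis.
Inter-reduce: drop elements whose leading term is divisible by another's, tail-reduce, and make monic.
Reduced Gröbner basis: {x_1 - 3x_2^{2} + \tfrac{14}{3}x_2 + 16, x_2^{3} - \tfrac{14}{9}x_2^{2} - \tfrac{50}{9}x_2 + \tfrac{11}{3}}.

Since the basis is lex-ordered, x_2^{3} - \tfrac{14}{9}x_2^{2} - \tfrac{50}{9}x_2 + \tfrac{11}{3} is univariate in x_2. Its roots are {3, -13/18 + sqrt(565)/18, -sqrt(565)/18 - 13/18}. Back-substituting each root into the other basis elements fixes the other coordinates.
  x_2 = 3: the earlier basis element becomes x_1 + 3 = 0, giving x_1 = -3 — point (-3, 3).
  x_2 = -13/18 + sqrt(565)/18: the earlier basis element becomes x_1 + 35/6 + sqrt(565)/2 = 0, giving x_1 = -sqrt(565)/2 - 35/6 — point (-sqrt(565)/2 - 35/6, -13/18 + sqrt(565)/18).
  x_2 = -sqrt(565)/18 - 13/18: the earlier basis element becomes x_1 - sqrt(565)/2 + 35/6 = 0, giving x_1 = -35/6 + sqrt(565)/2 — point (-35/6 + sqrt(565)/2, -sqrt(565)/18 - 13/18).
Substituting each solution back into the original system confirms all equations vanish.
This is the nonlinear analogue of row-reducing a linear system.

{(-3, 3), (-sqrt(565)/2 - 35/6, -13/18 + sqrt(565)/18), (-35/6 + sqrt(565)/2, -sqrt(565)/18 - 13/18)}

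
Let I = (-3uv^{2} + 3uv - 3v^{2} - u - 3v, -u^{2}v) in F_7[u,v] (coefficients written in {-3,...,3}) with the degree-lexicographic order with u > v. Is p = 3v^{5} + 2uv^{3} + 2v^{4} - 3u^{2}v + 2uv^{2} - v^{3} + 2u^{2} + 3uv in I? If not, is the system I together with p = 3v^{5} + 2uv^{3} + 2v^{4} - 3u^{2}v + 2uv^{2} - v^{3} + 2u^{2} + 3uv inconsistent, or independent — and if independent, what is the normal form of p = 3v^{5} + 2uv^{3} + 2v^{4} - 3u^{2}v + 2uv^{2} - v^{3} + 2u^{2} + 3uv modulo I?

First compute the reduced Gröbner basis of I by Buchberger's algorithm.
f_1 = -3uv^{2} + 3uv - 3v^{2} - u - 3v, LT = uv^{2}.
f_2 = -u^{2}v, LT = u^{2}v.

S(f_1,f_2): lcm = u^{2}v^{2}. S = -u^{2}v + uv^{2} - 2u^{2} + uv.
  leading term u^{2}v: subtract (1)·f_2 from -u^{2}v + uv^{2} - 2u^{2} + uv → uv^{2} - 2u^{2} + uv
  leading term uv^{2}: subtract (2)·f_1 from uv^{2} - 2u^{2} + uv → -2u^{2} + 2uv - v^{2} + 2u - v
  leading term u^{2}: no divisor's leading term divides it; move -2u^{2} to the remainder.
  leading term uv: no divisor's leading term divides it; move 2uv to the remainder.
  leading term v^{2}: no divisor's leading term divides it; move -v^{2} to the remainder.
  leading term u: no divisor's leading term divides it; move 2u to the remainder.
  leading term v: no divisor's leading term divides it; move -v to the remainder.
  remainder -2u^{2} + 2uv - v^{2} + 2u - v ≠ 0; add h_3 = -2u^{2} + 2uv - v^{2} + 2u - v to the basis.

S(f_1,h_3): lcm = u^{2}v^{2}. S = uv^{3} + 3v^{4} - u^{2}v + 2uv^{2} + 3v^{3} - 2u^{2} + uv.
  leading term uv^{3}: subtract (2v)·f_1 from uv^{3} + 3v^{4} - u^{2}v + 2uv^{2} + 3v^{3} - 2u^{2} + uv → 3v^{4} - u^{2}v + 3uv^{2} + 2v^{3} - 2u^{2} + 3uv - v^{2}
  leading term v^{4}: no divisor's leading term divides it; move 3v^{4} to the remainder.
  leading term u^{2}v: subtract (1)·f_2 from -u^{2}v + 3uv^{2} + 2v^{3} - 2u^{2} + 3uv - v^{2} → 3uv^{2} + 2v^{3} - 2u^{2} + 3uv - v^{2}
  leading term uv^{2}: subtract (-1)·f_1 from 3uv^{2} + 2v^{3} - 2u^{2} + 3uv - v^{2} → 2v^{3} - 2u^{2} - uv + 3v^{2} - u - 3v
  leading term v^{3}: no divisor's leading term divides it; move 2v^{3} to the remainder.
  leading term u^{2}: subtract (1)·h_3 from -2u^{2} - uv + 3v^{2} - u - 3v → -3uv - 3v^{2} - 3u - 2v
  leading term uv: no divisor's leading term divides it; move -3uv to the remainder.
  leading term v^{2}: no divisor's leading term divides it; move -3v^{2} to the remainder.
  leading term u: no divisor's leading term divides it; move -3u to the remainder.
  leading term v: no divisor's leading term divides it; move -2v to the remainder.
  remainder 3v^{4} + 2v^{3} - 3uv - 3v^{2} - 3u - 2v ≠ 0; add h_4 = 3v^{4} + 2v^{3} - 3uv - 3v^{2} - 3u - 2v to the basis.

S(f_2,h_3): lcm = u^{2}v. S = uv^{2} + 3v^{3} + uv + 3v^{2}.
  leading term uv^{2}: subtract (2)·f_1 from uv^{2} + 3v^{3} + uv + 3v^{2} → 3v^{3} + 2uv + 2v^{2} + 2u - v
  leading term v^{3}: no divisor's leading term divides it; move 3v^{3} to the remainder.
  leading term uv: no divisor's leading term divides it; move 2uv to the remainder.
  leading term v^{2}: no divisor's leading term divides it; move 2v^{2} to the remainder.
  leading term u: no divisor's leading term divides it; move 2u to the remainder.
  leading term v: no divisor's leading term divides it; move -v to the remainder.
  remainder 3v^{3} + 2uv + 2v^{2} + 2u - v ≠ 0; add h_5 = 3v^{3} + 2uv + 2v^{2} + 2u - v to the basis.

The other S-polynomials (S(f_1,h_4), S(f_2,h_4), S(h_3,h_4), S(f_1,h_5), S(f_2,h_5), S(h_3,h_5), S(h_4,h_5)) all reduce to 0 modulo the current basis, so we have a Gröbner basis.
Inter-reduce: drop elements whose leading term is divisible by another's, tail-reduce, and make monic.
Reduced Gröbner basis: {uv^{2} - uv + v^{2} - 2u + v, v^{3} + 3uv + 3v^{2} + 3u + 2v, u^{2} - uv - 3v^{2} - u - 3v}.
Label its elements g_1 = uv^{2} - uv + v^{2} - 2u + v, g_2 = v^{3} + 3uv + 3v^{2} + 3u + 2v, g_3 = u^{2} - uv - 3v^{2} - u - 3v.

Reduce p = 3v^{5} + 2uv^{3} + 2v^{4} - 3u^{2}v + 2uv^{2} - v^{3} + 2u^{2} + 3uv modulo G:
  leading term v^{5}: subtract (3v^{2})·g_2 from 3v^{5} + 2uv^{3} + 2v^{4} - 3u^{2}v + 2uv^{2} - v^{3} + 2u^{2} + 3uv → -3u^{2}v + 2u^{2} + 3uv
  leading term u^{2}v: subtract (-3v)·g_3 from -3u^{2}v + 2u^{2} + 3uv → -3uv^{2} - 2v^{3} + 2u^{2} - 2v^{2}
  leading term uv^{2}: subtract (-3)·g_1 from -3uv^{2} - 2v^{3} + 2u^{2} - 2v^{2} → -2v^{3} + 2u^{2} - 3uv + v^{2} + u + 3v
  leading term v^{3}: subtract (-2)·g_2 from -2v^{3} + 2u^{2} - 3uv + v^{2} + u + 3v → 2u^{2} + 3uv
  leading term u^{2}: subtract (2)·g_3 from 2u^{2} + 3uv → -2uv - v^{2} + 2u - v
  leading term uv: no divisor's leading term divides it; move -2uv to the remainder.
  leading term v^{2}: no divisor's leading term divides it; move -v^{2} to the remainder.
  leading term u: no divisor's leading term divides it; move 2u to the remainder.
  leading term v: no divisor's leading term divides it; move -v to the remainder.
  normal form = -2uv - v^{2} + 2u - v.
The normal form is nonzero, so p ∉ I. Since p minus its normal form lies in I, I + (p) = I + (r) where r = -2uv - v^{2} + 2u - v; decide whether this ideal is the whole ring.
Run Buchberger on G together with r (pairs among the g_i already reduce to 0 since G is a Gröbner basis):
g_1 = uv^{2} - uv + v^{2} - 2u + v, LT = uv^{2}.
g_2 = v^{3} + 3uv + 3v^{2} + 3u + 2v, LT = v^{3}.
g_3 = u^{2} - uv - 3v^{2} - u - 3v, LT = u^{2}.
r = -2uv - v^{2} + 2u - v, LT = uv.

S(g_1,r): lcm = uv^{2}. S = 3v^{3} - 3v^{2} - 2u + v.
  leading term v^{3}: subtract (3)·g_2 from 3v^{3} - 3v^{2} - 2u + v → -2uv + 2v^{2} + 3u + 2v
  leading term uv: subtract (1)·r from -2uv + 2v^{2} + 3u + 2v → 3v^{2} + u + 3v
  leading term v^{2}: no divisor's leading term divides it; move 3v^{2} to the remainder.
  leading term u: no divisor's leading term divides it; move u to the remainder.
  leading term v: no divisor's leading term divides it; move 3v to the remainder.
  remainder 3v^{2} + u + 3v ≠ 0; add m_5 = 3v^{2} + u + 3v to the basis.

The other S-polynomials (S(g_1,g_2), S(g_1,g_3), S(g_2,g_3), S(g_2,r), S(g_3,r), S(g_1,m_5), S(g_2,m_5), S(g_3,m_5), S(r,m_5)) all reduce to 0 modulo the current basis, so we have a Gröbner basis.
Inter-reduce: drop elements whose leading term is divisible by another's, tail-reduce, and make monic.
Reduced Gröbner basis: {u^{2}, uv, v^{2} - 2u + v}.
The reduced Gröbner basis of I + (p) is {u^{2}, uv, v^{2} - 2u + v} ≠ {1}, a proper ideal, so the enlarged system stays consistent: p is independent of I, with normal form -2uv - v^{2} + 2u - v.

3v^{5} + 2uv^{3} + 2v^{4} - 3u^{2}v + 2uv^{2} - v^{3} + 2u^{2} + 3uv is independent of I; its normal form modulo I is -2uv - v^{2} + 2u - v.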